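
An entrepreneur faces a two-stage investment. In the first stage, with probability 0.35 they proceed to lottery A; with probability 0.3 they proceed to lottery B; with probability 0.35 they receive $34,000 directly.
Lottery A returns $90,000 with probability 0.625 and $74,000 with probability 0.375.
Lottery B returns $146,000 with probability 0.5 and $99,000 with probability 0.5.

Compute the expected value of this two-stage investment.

EV(A) = 0.625 × 90000 + 0.375 × 74000 = 56250 + 27750 = 84000
EV(B) = 0.5 × 146000 + 0.5 × 99000 = 73000 + 49500 = 122500
Branch C: 34000 (certain)
Overall = 0.35 × 84000 + 0.3 × 122500 + 0.35 × 34000 = 29400 + 36750 + 11900 = 78050

$78,050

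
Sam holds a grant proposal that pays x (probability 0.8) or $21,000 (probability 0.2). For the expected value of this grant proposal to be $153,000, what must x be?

x = $186,000

0.8·x + 0.2·21000 = 153000
0.8·x = 153000 − 4200 = 148800
x = 148800 / 0.8 = 186000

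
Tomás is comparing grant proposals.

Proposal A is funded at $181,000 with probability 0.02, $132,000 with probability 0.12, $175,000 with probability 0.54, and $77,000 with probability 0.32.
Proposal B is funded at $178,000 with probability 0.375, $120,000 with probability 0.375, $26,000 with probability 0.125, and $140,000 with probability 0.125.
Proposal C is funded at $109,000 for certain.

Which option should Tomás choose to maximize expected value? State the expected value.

Proposal A ($138,600)

Proposal A = 0.02 × 181000 + 0.12 × 132000 + 0.54 × 175000 + 0.32 × 77000 = 3620 + 15840 + 94500 + 24640 = 138600
Proposal B = 0.375 × 178000 + 0.375 × 120000 + 0.125 × 26000 + 0.125 × 140000 = 66750 + 45000 + 3250 + 17500 = 132500
Proposal C: 109000 (certain)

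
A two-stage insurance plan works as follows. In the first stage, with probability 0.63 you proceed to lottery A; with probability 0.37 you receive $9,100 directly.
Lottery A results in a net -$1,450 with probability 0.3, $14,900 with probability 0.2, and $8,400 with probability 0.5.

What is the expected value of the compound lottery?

$7,616.35

EV(A) = 0.3 × (-1450) + 0.2 × 14900 + 0.5 × 8400 = -435 + 2980 + 4200 = 6745
Branch B: 9100 (certain)
Overall = 0.63 × 6745 + 0.37 × 9100 = 4249.35 + 3367 = 7616.35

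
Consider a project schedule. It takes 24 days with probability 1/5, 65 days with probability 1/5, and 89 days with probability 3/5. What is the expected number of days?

71.2 days

EV = 1/5 × 24 + 1/5 × 65 + 3/5 × 89 = 4.8 + 13 + 53.4 = 71.2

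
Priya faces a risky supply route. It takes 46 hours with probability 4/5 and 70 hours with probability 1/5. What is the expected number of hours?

EV = 4/5 × 46 + 1/5 × 70 = 36.8 + 14 = 50.8

50.8 hours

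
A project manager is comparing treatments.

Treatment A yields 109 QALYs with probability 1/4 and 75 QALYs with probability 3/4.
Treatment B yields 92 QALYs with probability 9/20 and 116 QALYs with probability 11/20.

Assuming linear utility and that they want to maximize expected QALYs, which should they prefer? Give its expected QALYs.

Treatment A = 1/4 × 109 + 3/4 × 75 = 27.25 + 56.25 = 83.5
Treatment B = 9/20 × 92 + 11/20 × 116 = 41.4 + 63.8 = 105.2

Treatment B (105.2 QALYs)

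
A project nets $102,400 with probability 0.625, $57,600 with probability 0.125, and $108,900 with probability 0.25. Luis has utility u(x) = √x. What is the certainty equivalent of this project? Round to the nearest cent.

E[u] = 0.625·√102400 + 0.125·√57600 + 0.25·√108900 = 0.625·320 + 0.125·240 + 0.25·330 = 312.5
CE = (312.5)² = 97656.25

$97,656.25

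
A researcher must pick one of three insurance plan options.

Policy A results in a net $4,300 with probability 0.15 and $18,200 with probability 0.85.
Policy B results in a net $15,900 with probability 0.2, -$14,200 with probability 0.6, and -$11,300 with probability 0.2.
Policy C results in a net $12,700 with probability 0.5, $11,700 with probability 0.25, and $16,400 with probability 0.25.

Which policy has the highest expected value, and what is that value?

Policy A = 0.15 × 4300 + 0.85 × 18200 = 645 + 15470 = 16115
Policy B = 0.2 × 15900 + 0.6 × (-14200) + 0.2 × (-11300) = 3180 − 8520 − 2260 = -7600
Policy C = 0.5 × 12700 + 0.25 × 11700 + 0.25 × 16400 = 6350 + 2925 + 4100 = 13375

Policy A ($16,115)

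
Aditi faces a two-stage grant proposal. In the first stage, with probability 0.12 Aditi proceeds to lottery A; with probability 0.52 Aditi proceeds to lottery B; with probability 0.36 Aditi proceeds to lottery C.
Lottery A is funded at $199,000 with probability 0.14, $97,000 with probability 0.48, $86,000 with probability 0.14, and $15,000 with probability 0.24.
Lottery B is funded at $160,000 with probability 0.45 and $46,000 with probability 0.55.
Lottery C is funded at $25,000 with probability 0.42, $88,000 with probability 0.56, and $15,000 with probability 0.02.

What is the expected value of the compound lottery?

$83,032

EV(A) = 0.14 × 199000 + 0.48 × 97000 + 0.14 × 86000 + 0.24 × 15000 = 27860 + 46560 + 12040 + 3600 = 90060
EV(B) = 0.45 × 160000 + 0.55 × 46000 = 72000 + 25300 = 97300
EV(C) = 0.42 × 25000 + 0.56 × 88000 + 0.02 × 15000 = 10500 + 49280 + 300 = 60080
Overall = 0.12 × 90060 + 0.52 × 97300 + 0.36 × 60080 = 10807.2 + 50596 + 21628.8 = 83032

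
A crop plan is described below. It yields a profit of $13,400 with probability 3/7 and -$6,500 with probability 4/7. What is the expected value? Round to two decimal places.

$2,028.57

EV = 3/7 × 13400 + 4/7 × (-6500) = 5742.8571 − 3714.2857 = 2028.5714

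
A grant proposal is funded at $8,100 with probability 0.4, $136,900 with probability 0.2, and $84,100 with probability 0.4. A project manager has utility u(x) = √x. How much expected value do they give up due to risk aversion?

E[u] = 0.4·√8100 + 0.2·√136900 + 0.4·√84100 = 0.4·90 + 0.2·370 + 0.4·290 = 226
CE = (226)² = 51076
Risk premium = EV − CE = 64260 − 51076 = 13184

$13,184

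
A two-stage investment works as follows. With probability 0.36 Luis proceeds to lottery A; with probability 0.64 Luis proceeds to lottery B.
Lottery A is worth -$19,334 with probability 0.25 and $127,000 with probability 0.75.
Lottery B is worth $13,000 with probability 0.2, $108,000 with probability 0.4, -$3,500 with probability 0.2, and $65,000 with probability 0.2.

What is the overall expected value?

EV(A) = 0.25 × (-19334) + 0.75 × 127000 = -4833.5 + 95250 = 90416.5
EV(B) = 0.2 × 13000 + 0.4 × 108000 + 0.2 × (-3500) + 0.2 × 65000 = 2600 + 43200 − 700 + 13000 = 58100
Overall = 0.36 × 90416.5 + 0.64 × 58100 = 32549.94 + 37184 = 69733.94

$69,733.94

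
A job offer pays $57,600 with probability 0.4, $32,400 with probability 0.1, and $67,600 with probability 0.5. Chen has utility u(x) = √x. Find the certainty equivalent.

E[u] = 0.4·√57600 + 0.1·√32400 + 0.5·√67600 = 0.4·240 + 0.1·180 + 0.5·260 = 244
CE = (244)² = 59536

$59,536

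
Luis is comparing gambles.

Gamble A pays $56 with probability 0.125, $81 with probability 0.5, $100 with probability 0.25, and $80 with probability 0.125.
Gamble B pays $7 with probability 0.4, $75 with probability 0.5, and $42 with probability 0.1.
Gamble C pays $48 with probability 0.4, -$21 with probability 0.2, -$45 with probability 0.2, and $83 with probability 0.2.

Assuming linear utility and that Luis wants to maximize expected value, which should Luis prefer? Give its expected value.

Gamble A = 0.125 × 56 + 0.5 × 81 + 0.25 × 100 + 0.125 × 80 = 7 + 40.5 + 25 + 10 = 82.5
Gamble B = 0.4 × 7 + 0.5 × 75 + 0.1 × 42 = 2.8 + 37.5 + 4.2 = 44.5
Gamble C = 0.4 × 48 + 0.2 × (-21) + 0.2 × (-45) + 0.2 × 83 = 19.2 − 4.2 − 9 + 16.6 = 22.6

Gamble A ($82.50)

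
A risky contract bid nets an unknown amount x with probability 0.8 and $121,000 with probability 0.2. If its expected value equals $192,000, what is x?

0.8·x + 0.2·121000 = 192000
0.8·x = 192000 − 24200 = 167800
x = 167800 / 0.8 = 209750

x = $209,750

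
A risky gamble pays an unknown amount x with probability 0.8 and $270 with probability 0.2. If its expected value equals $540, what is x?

0.8·x + 0.2·270 = 540
0.8·x = 540 − 54 = 486
x = 486 / 0.8 = 607.5

x = $607.50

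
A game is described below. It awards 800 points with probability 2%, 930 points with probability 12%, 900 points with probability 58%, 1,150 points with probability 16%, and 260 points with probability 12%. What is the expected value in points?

864.8 points

EV = 0.02 × 800 + 0.12 × 930 + 0.58 × 900 + 0.16 × 1150 + 0.12 × 260 = 16 + 111.6 + 522 + 184 + 31.2 = 864.8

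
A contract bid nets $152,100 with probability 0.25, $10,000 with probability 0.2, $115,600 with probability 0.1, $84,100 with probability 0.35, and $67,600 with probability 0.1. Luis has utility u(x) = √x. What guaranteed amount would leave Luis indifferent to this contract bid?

E[u] = 0.25·√152100 + 0.2·√10000 + 0.1·√115600 + 0.35·√84100 + 0.1·√67600 = 0.25·390 + 0.2·100 + 0.1·340 + 0.35·290 + 0.1·260 = 279
CE = (279)² = 77841

$77,841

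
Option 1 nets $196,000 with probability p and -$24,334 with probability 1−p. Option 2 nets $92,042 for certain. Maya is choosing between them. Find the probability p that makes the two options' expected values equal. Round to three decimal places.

p·196000 + (1−p)·(-24334) = 92042
220334p − 24334 = 92042
p = (92042 + 24334) / 220334

p = 0.528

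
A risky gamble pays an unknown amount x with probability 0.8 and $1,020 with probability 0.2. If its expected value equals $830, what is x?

0.8·x + 0.2·1020 = 830
0.8·x = 830 − 204 = 626
x = 626 / 0.8 = 782.5

x = $782.50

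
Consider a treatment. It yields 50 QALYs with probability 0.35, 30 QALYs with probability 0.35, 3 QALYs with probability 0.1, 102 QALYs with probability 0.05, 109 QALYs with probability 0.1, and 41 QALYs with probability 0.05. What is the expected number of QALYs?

EV = 0.35 × 50 + 0.35 × 30 + 0.1 × 3 + 0.05 × 102 + 0.1 × 109 + 0.05 × 41 = 17.5 + 10.5 + 0.3 + 5.1 + 10.9 + 2.05 = 46.35

46.35 QALYs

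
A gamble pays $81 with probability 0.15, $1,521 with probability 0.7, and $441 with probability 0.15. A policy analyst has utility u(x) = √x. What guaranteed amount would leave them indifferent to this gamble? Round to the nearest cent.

E[u] = 0.15·√81 + 0.7·√1521 + 0.15·√441 = 0.15·9 + 0.7·39 + 0.15·21 = 31.8
CE = (31.8)² = 1011.24

$1,011.24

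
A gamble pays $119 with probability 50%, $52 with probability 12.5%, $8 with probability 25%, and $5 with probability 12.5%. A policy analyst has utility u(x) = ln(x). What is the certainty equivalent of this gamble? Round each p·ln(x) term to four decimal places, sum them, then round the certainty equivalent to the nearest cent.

E[u] = 0.5·ln(119) + 0.125·ln(52) + 0.25·ln(8) + 0.125·ln(5) = 2.3896 + 0.4939 + 0.5199 + 0.2012 = 3.6046
CE = e^3.6046 ≈ 36.77

$36.77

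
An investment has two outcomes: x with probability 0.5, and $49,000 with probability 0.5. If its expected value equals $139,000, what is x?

x = $229,000

0.5·x + 0.5·49000 = 139000
0.5·x = 139000 − 24500 = 114500
x = 114500 / 0.5 = 229000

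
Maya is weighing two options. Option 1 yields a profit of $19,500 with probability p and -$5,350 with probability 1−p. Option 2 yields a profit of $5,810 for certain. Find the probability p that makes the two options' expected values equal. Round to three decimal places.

p = 0.449

p·19500 + (1−p)·(-5350) = 5810
24850p − 5350 = 5810
p = (5810 + 5350) / 24850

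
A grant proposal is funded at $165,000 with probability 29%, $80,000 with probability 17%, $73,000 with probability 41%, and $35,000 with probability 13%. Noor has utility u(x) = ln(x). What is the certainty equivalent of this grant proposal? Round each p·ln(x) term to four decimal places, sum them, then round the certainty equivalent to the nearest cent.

E[u] = 0.29·ln(165000) + 0.17·ln(80000) + 0.41·ln(73000) + 0.13·ln(35000) = 3.4840 + 1.9193 + 4.5913 + 1.3602 = 11.3548
CE = e^11.3548 ≈ 85374.27

$85,374.27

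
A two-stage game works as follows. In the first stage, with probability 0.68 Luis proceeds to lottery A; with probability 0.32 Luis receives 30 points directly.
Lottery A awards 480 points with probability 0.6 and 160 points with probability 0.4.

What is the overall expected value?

248.96 points

EV(A) = 0.6 × 480 + 0.4 × 160 = 288 + 64 = 352
Branch B: 30 (certain)
Overall = 0.68 × 352 + 0.32 × 30 = 239.36 + 9.6 = 248.96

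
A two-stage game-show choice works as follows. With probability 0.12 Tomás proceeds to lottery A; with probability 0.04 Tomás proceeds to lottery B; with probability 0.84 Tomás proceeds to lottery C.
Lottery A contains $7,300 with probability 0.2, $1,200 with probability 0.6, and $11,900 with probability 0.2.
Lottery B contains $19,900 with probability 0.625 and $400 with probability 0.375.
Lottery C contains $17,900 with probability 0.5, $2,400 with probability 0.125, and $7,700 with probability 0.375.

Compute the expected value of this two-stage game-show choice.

$11,246.20

EV(A) = 0.2 × 7300 + 0.6 × 1200 + 0.2 × 11900 = 1460 + 720 + 2380 = 4560
EV(B) = 0.625 × 19900 + 0.375 × 400 = 12437.5 + 150 = 12587.5
EV(C) = 0.5 × 17900 + 0.125 × 2400 + 0.375 × 7700 = 8950 + 300 + 2887.5 = 12137.5
Overall = 0.12 × 4560 + 0.04 × 12587.5 + 0.84 × 12137.5 = 547.2 + 503.5 + 10195.5 = 11246.2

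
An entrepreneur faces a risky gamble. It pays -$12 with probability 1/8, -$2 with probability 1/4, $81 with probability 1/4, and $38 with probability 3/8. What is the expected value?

EV = 1/8 × (-12) + 1/4 × (-2) + 1/4 × 81 + 3/8 × 38 = -1.5 − 0.5 + 20.25 + 14.25 = 32.5

$32.50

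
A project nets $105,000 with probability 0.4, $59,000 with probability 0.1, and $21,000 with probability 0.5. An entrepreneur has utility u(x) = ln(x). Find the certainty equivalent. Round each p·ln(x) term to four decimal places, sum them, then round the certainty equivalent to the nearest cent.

E[u] = 0.4·ln(105000) + 0.1·ln(59000) + 0.5·ln(21000) = 4.6247 + 1.0985 + 4.9761 = 10.6993
CE = e^10.6993 ≈ 44324.82

$44,324.82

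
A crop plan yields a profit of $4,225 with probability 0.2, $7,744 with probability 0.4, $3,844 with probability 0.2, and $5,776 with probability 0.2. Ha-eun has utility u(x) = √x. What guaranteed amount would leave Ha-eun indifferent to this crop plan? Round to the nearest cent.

E[u] = 0.2·√4225 + 0.4·√7744 + 0.2·√3844 + 0.2·√5776 = 0.2·65 + 0.4·88 + 0.2·62 + 0.2·76 = 75.8
CE = (75.8)² = 5745.64

$5,745.64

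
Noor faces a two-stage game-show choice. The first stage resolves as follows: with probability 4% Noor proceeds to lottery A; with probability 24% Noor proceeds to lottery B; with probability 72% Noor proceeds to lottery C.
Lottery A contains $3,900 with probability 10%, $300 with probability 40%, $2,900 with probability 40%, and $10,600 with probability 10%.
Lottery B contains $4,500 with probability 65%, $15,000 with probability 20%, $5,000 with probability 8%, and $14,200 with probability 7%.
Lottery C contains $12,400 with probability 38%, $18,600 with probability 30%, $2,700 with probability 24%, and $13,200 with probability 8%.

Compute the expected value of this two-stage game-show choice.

EV(A) = 0.1 × 3900 + 0.4 × 300 + 0.4 × 2900 + 0.1 × 10600 = 390 + 120 + 1160 + 1060 = 2730
EV(B) = 0.65 × 4500 + 0.2 × 15000 + 0.08 × 5000 + 0.07 × 14200 = 2925 + 3000 + 400 + 994 = 7319
EV(C) = 0.38 × 12400 + 0.3 × 18600 + 0.24 × 2700 + 0.08 × 13200 = 4712 + 5580 + 648 + 1056 = 11996
Overall = 0.04 × 2730 + 0.24 × 7319 + 0.72 × 11996 = 109.2 + 1756.56 + 8637.12 = 10502.88

$10,502.88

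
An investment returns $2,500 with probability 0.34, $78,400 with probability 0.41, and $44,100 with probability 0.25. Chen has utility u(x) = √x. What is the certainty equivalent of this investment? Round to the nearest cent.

$33,966.49

E[u] = 0.34·√2500 + 0.41·√78400 + 0.25·√44100 = 0.34·50 + 0.41·280 + 0.25·210 = 184.3
CE = (184.3)² = 33966.49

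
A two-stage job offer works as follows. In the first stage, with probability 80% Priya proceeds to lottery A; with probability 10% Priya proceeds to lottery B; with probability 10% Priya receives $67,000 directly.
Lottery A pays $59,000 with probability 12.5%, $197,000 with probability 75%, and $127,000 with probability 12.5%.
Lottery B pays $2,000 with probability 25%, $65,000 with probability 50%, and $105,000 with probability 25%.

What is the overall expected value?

$149,425

EV(A) = 0.125 × 59000 + 0.75 × 197000 + 0.125 × 127000 = 7375 + 147750 + 15875 = 171000
EV(B) = 0.25 × 2000 + 0.5 × 65000 + 0.25 × 105000 = 500 + 32500 + 26250 = 59250
Branch C: 67000 (certain)
Overall = 0.8 × 171000 + 0.1 × 59250 + 0.1 × 67000 = 136800 + 5925 + 6700 = 149425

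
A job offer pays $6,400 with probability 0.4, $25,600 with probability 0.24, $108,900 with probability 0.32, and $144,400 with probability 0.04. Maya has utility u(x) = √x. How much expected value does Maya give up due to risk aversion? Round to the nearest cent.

$12,770.56

E[u] = 0.4·√6400 + 0.24·√25600 + 0.32·√108900 + 0.04·√144400 = 0.4·80 + 0.24·160 + 0.32·330 + 0.04·380 = 191.2
CE = (191.2)² = 36557.44
Risk premium = EV − CE = 49328 − 36557.44 = 12770.56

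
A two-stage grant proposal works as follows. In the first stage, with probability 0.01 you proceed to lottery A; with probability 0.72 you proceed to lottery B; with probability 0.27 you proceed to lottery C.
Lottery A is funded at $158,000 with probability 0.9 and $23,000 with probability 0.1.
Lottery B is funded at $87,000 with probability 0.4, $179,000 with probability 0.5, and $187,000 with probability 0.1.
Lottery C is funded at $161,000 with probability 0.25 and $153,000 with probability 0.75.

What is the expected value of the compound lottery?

$146,255

EV(A) = 0.9 × 158000 + 0.1 × 23000 = 142200 + 2300 = 144500
EV(B) = 0.4 × 87000 + 0.5 × 179000 + 0.1 × 187000 = 34800 + 89500 + 18700 = 143000
EV(C) = 0.25 × 161000 + 0.75 × 153000 = 40250 + 114750 = 155000
Overall = 0.01 × 144500 + 0.72 × 143000 + 0.27 × 155000 = 1445 + 102960 + 41850 = 146255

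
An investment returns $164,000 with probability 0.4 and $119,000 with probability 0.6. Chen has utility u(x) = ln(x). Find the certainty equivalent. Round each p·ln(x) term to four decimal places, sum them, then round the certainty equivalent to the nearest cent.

E[u] = 0.4·ln(164000) + 0.6·ln(119000) = 4.8030 + 7.0121 = 11.8151
CE = e^11.8151 ≈ 135279.73

$135,279.73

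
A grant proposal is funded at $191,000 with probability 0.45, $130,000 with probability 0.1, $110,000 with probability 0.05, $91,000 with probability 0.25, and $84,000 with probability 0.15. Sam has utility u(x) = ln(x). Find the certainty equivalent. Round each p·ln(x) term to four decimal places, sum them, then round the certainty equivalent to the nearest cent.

E[u] = 0.45·ln(191000) + 0.1·ln(130000) + 0.05·ln(110000) + 0.25·ln(91000) + 0.15·ln(84000) = 5.4720 + 1.1775 + 0.5804 + 2.8547 + 1.7008 = 11.7854
CE = e^11.7854 ≈ 131321.00

$131,321.00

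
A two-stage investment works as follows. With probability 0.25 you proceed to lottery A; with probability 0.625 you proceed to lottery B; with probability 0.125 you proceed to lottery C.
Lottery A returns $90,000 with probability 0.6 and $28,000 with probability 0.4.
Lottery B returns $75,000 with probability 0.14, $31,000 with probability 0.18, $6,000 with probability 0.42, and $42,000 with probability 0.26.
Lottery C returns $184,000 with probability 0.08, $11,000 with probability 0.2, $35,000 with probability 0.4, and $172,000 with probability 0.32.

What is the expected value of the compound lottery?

EV(A) = 0.6 × 90000 + 0.4 × 28000 = 54000 + 11200 = 65200
EV(B) = 0.14 × 75000 + 0.18 × 31000 + 0.42 × 6000 + 0.26 × 42000 = 10500 + 5580 + 2520 + 10920 = 29520
EV(C) = 0.08 × 184000 + 0.2 × 11000 + 0.4 × 35000 + 0.32 × 172000 = 14720 + 2200 + 14000 + 55040 = 85960
Overall = 0.25 × 65200 + 0.625 × 29520 + 0.125 × 85960 = 16300 + 18450 + 10745 = 45495

$45,495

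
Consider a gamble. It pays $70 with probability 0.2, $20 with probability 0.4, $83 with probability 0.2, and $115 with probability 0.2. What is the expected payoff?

EV = 0.2 × 70 + 0.4 × 20 + 0.2 × 83 + 0.2 × 115 = 14 + 8 + 16.6 + 23 = 61.6

$61.60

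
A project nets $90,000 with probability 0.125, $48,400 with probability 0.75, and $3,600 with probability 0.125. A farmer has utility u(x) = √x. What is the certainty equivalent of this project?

E[u] = 0.125·√90000 + 0.75·√48400 + 0.125·√3600 = 0.125·300 + 0.75·220 + 0.125·60 = 210
CE = (210)² = 44100

$44,100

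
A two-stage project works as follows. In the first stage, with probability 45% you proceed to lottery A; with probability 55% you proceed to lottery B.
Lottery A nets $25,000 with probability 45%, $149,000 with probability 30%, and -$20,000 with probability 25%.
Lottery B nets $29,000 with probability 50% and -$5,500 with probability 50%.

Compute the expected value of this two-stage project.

EV(A) = 0.45 × 25000 + 0.3 × 149000 + 0.25 × (-20000) = 11250 + 44700 − 5000 = 50950
EV(B) = 0.5 × 29000 + 0.5 × (-5500) = 14500 − 2750 = 11750
Overall = 0.45 × 50950 + 0.55 × 11750 = 22927.5 + 6462.5 = 29390

$29,390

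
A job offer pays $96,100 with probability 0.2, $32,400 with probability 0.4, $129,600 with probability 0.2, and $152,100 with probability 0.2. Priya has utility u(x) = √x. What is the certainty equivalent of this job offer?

E[u] = 0.2·√96100 + 0.4·√32400 + 0.2·√129600 + 0.2·√152100 = 0.2·310 + 0.4·180 + 0.2·360 + 0.2·390 = 284
CE = (284)² = 80656

$80,656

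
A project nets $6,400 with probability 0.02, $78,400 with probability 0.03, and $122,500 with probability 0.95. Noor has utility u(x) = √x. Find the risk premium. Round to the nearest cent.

$1,548.75

E[u] = 0.02·√6400 + 0.03·√78400 + 0.95·√122500 = 0.02·80 + 0.03·280 + 0.95·350 = 342.5
CE = (342.5)² = 117306.25
Risk premium = EV − CE = 118855 − 117306.25 = 1548.75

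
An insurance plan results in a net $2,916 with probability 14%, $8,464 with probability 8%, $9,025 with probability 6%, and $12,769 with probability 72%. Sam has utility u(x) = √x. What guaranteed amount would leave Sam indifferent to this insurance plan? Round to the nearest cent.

E[u] = 0.14·√2916 + 0.08·√8464 + 0.06·√9025 + 0.72·√12769 = 0.14·54 + 0.08·92 + 0.06·95 + 0.72·113 = 101.98
CE = (101.98)² = 10399.9204

$10,399.92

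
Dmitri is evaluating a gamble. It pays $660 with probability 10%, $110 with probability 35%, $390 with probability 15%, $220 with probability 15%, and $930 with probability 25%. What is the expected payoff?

EV = 0.1 × 660 + 0.35 × 110 + 0.15 × 390 + 0.15 × 220 + 0.25 × 930 = 66 + 38.5 + 58.5 + 33 + 232.5 = 428.5

$428.50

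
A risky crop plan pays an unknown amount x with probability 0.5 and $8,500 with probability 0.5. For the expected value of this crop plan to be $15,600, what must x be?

0.5·x + 0.5·8500 = 15600
0.5·x = 15600 − 4250 = 11350
x = 11350 / 0.5 = 22700

x = $22,700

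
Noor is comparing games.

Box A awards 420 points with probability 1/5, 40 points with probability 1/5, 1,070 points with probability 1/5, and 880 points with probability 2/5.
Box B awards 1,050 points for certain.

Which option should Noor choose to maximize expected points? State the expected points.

Box B (1,050 points)

Box A = 1/5 × 420 + 1/5 × 40 + 1/5 × 1070 + 2/5 × 880 = 84 + 8 + 214 + 352 = 658
Box B: 1050 (certain)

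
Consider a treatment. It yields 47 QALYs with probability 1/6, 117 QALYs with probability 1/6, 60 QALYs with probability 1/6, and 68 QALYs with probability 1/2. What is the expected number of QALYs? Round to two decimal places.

EV = 1/6 × 47 + 1/6 × 117 + 1/6 × 60 + 1/2 × 68 = 7.8333 + 19.5 + 10 + 34 = 71.3333

71.33 QALYs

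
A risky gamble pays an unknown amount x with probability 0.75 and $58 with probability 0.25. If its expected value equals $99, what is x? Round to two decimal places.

x = $112.67

0.75·x + 0.25·58 = 99
0.75·x = 99 − 14.5 = 84.5
x = 84.5 / 0.75 = 112.6667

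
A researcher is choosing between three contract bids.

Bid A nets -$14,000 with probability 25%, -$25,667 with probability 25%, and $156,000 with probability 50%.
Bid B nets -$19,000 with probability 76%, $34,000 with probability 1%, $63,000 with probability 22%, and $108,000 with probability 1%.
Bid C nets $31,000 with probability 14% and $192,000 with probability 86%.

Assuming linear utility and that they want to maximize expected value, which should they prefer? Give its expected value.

Bid C ($169,460)

Bid A = 0.25 × (-14000) + 0.25 × (-25667) + 0.5 × 156000 = -3500 − 6416.75 + 78000 = 68083.25
Bid B = 0.76 × (-19000) + 0.01 × 34000 + 0.22 × 63000 + 0.01 × 108000 = -14440 + 340 + 13860 + 1080 = 840
Bid C = 0.14 × 31000 + 0.86 × 192000 = 4340 + 165120 = 169460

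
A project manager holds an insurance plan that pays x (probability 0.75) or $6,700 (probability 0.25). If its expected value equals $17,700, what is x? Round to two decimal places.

0.75·x + 0.25·6700 = 17700
0.75·x = 17700 − 1675 = 16025
x = 16025 / 0.75 = 21366.6667

x = $21,366.67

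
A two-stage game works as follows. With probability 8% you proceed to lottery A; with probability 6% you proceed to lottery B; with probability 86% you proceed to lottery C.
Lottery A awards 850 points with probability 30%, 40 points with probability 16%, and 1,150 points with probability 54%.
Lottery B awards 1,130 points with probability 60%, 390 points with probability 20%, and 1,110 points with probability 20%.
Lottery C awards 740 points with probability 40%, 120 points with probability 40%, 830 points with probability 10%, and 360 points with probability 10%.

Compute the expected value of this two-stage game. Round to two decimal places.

EV(A) = 0.3 × 850 + 0.16 × 40 + 0.54 × 1150 = 255 + 6.4 + 621 = 882.4
EV(B) = 0.6 × 1130 + 0.2 × 390 + 0.2 × 1110 = 678 + 78 + 222 = 978
EV(C) = 0.4 × 740 + 0.4 × 120 + 0.1 × 830 + 0.1 × 360 = 296 + 48 + 83 + 36 = 463
Overall = 0.08 × 882.4 + 0.06 × 978 + 0.86 × 463 = 70.592 + 58.68 + 398.18 = 527.452

527.45 points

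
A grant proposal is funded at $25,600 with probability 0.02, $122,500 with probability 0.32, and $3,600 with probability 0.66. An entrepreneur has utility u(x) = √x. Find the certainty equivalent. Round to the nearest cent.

$23,963.04

E[u] = 0.02·√25600 + 0.32·√122500 + 0.66·√3600 = 0.02·160 + 0.32·350 + 0.66·60 = 154.8
CE = (154.8)² = 23963.04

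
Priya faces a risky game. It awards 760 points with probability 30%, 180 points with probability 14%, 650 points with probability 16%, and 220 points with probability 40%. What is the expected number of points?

445.2 points

EV = 0.3 × 760 + 0.14 × 180 + 0.16 × 650 + 0.4 × 220 = 228 + 25.2 + 104 + 88 = 445.2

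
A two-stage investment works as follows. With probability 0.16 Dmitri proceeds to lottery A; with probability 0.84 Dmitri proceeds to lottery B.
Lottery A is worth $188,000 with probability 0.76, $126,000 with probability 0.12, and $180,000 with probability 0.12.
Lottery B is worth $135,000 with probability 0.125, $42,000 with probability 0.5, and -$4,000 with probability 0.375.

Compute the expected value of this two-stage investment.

$59,291

EV(A) = 0.76 × 188000 + 0.12 × 126000 + 0.12 × 180000 = 142880 + 15120 + 21600 = 179600
EV(B) = 0.125 × 135000 + 0.5 × 42000 + 0.375 × (-4000) = 16875 + 21000 − 1500 = 36375
Overall = 0.16 × 179600 + 0.84 × 36375 = 28736 + 30555 = 59291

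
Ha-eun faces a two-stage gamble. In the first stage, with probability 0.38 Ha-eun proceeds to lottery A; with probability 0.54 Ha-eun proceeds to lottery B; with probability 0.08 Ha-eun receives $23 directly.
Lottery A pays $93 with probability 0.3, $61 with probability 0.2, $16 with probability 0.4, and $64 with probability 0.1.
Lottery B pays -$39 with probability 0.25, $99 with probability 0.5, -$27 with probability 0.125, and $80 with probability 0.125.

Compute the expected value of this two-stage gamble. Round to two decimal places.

EV(A) = 0.3 × 93 + 0.2 × 61 + 0.4 × 16 + 0.1 × 64 = 27.9 + 12.2 + 6.4 + 6.4 = 52.9
EV(B) = 0.25 × (-39) + 0.5 × 99 + 0.125 × (-27) + 0.125 × 80 = -9.75 + 49.5 − 3.375 + 10 = 46.375
Branch C: 23 (certain)
Overall = 0.38 × 52.9 + 0.54 × 46.375 + 0.08 × 23 = 20.102 + 25.0425 + 1.84 = 46.9845

$46.98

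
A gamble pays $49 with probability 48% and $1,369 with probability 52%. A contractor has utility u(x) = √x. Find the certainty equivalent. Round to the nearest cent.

$510.76

E[u] = 0.48·√49 + 0.52·√1369 = 0.48·7 + 0.52·37 = 22.6
CE = (22.6)² = 510.76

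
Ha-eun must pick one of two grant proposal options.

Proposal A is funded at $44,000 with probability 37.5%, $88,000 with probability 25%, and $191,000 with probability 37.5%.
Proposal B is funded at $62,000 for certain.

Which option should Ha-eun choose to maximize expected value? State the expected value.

Proposal A = 0.375 × 44000 + 0.25 × 88000 + 0.375 × 191000 = 16500 + 22000 + 71625 = 110125
Proposal B: 62000 (certain)

Proposal A ($110,125)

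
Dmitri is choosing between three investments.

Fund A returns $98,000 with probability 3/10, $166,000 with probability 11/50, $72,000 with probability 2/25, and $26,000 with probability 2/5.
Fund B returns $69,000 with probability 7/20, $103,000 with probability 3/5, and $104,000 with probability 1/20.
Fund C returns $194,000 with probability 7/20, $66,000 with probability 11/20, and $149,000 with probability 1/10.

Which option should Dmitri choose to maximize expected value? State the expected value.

Fund A = 3/10 × 98000 + 11/50 × 166000 + 2/25 × 72000 + 2/5 × 26000 = 29400 + 36520 + 5760 + 10400 = 82080
Fund B = 7/20 × 69000 + 3/5 × 103000 + 1/20 × 104000 = 24150 + 61800 + 5200 = 91150
Fund C = 7/20 × 194000 + 11/20 × 66000 + 1/10 × 149000 = 67900 + 36300 + 14900 = 119100

Fund C ($119,100)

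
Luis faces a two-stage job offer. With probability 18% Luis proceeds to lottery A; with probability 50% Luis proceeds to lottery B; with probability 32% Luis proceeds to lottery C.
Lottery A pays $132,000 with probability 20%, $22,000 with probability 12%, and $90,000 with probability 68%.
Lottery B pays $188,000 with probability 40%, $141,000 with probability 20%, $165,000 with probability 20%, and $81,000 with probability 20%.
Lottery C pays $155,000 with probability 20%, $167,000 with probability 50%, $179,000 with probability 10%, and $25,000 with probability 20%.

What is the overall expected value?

EV(A) = 0.2 × 132000 + 0.12 × 22000 + 0.68 × 90000 = 26400 + 2640 + 61200 = 90240
EV(B) = 0.4 × 188000 + 0.2 × 141000 + 0.2 × 165000 + 0.2 × 81000 = 75200 + 28200 + 33000 + 16200 = 152600
EV(C) = 0.2 × 155000 + 0.5 × 167000 + 0.1 × 179000 + 0.2 × 25000 = 31000 + 83500 + 17900 + 5000 = 137400
Overall = 0.18 × 90240 + 0.5 × 152600 + 0.32 × 137400 = 16243.2 + 76300 + 43968 = 136511.2

$136,511.20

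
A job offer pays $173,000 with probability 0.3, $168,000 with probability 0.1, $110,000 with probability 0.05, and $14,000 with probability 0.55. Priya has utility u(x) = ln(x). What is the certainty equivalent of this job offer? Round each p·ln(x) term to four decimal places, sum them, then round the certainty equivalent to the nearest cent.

$42,302.44

E[u] = 0.3·ln(173000) + 0.1·ln(168000) + 0.05·ln(110000) + 0.55·ln(14000) = 3.6183 + 1.2032 + 0.5804 + 5.2507 = 10.6526
CE = e^10.6526 ≈ 42302.44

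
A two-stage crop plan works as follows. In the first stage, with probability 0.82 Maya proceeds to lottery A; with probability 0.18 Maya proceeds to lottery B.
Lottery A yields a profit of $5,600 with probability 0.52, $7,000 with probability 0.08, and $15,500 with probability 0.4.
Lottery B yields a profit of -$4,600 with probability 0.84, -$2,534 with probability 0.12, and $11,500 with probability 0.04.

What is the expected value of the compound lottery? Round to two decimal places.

EV(A) = 0.52 × 5600 + 0.08 × 7000 + 0.4 × 15500 = 2912 + 560 + 6200 = 9672
EV(B) = 0.84 × (-4600) + 0.12 × (-2534) + 0.04 × 11500 = -3864 − 304.08 + 460 = -3708.08
Overall = 0.82 × 9672 + 0.18 × (-3708.08) = 7931.04 − 667.4544 = 7263.5856

$7,263.59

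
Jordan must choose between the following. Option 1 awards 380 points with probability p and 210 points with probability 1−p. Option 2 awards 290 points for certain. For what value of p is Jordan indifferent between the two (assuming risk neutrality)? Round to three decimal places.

p = 0.471

p·380 + (1−p)·210 = 290
170p + 210 = 290
p = (290 − 210) / 170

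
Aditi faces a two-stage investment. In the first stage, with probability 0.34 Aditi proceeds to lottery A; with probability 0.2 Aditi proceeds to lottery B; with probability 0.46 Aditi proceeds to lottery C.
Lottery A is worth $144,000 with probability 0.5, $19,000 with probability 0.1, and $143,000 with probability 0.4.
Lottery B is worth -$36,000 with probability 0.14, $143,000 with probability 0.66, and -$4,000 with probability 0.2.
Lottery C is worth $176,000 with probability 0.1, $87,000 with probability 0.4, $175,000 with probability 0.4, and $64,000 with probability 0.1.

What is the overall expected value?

EV(A) = 0.5 × 144000 + 0.1 × 19000 + 0.4 × 143000 = 72000 + 1900 + 57200 = 131100
EV(B) = 0.14 × (-36000) + 0.66 × 143000 + 0.2 × (-4000) = -5040 + 94380 − 800 = 88540
EV(C) = 0.1 × 176000 + 0.4 × 87000 + 0.4 × 175000 + 0.1 × 64000 = 17600 + 34800 + 70000 + 6400 = 128800
Overall = 0.34 × 131100 + 0.2 × 88540 + 0.46 × 128800 = 44574 + 17708 + 59248 = 121530

$121,530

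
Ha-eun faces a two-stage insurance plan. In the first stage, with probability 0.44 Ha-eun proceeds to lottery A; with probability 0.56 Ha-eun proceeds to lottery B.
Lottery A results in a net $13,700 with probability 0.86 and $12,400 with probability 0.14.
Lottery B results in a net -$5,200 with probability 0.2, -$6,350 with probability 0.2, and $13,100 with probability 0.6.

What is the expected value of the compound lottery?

EV(A) = 0.86 × 13700 + 0.14 × 12400 = 11782 + 1736 = 13518
EV(B) = 0.2 × (-5200) + 0.2 × (-6350) + 0.6 × 13100 = -1040 − 1270 + 7860 = 5550
Overall = 0.44 × 13518 + 0.56 × 5550 = 5947.92 + 3108 = 9055.92

$9,055.92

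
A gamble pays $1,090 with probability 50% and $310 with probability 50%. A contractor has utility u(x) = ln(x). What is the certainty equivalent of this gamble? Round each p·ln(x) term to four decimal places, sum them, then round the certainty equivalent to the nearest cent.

$581.32

E[u] = 0.5·ln(1090) + 0.5·ln(310) = 3.4970 + 2.8683 = 6.3653
CE = e^6.3653 ≈ 581.32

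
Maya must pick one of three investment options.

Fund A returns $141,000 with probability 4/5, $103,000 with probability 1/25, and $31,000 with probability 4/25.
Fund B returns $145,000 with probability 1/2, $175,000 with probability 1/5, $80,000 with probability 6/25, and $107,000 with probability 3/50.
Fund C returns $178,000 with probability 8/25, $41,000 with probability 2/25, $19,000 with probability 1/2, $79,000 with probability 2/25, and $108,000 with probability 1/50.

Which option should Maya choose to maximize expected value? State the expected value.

Fund A = 4/5 × 141000 + 1/25 × 103000 + 4/25 × 31000 = 112800 + 4120 + 4960 = 121880
Fund B = 1/2 × 145000 + 1/5 × 175000 + 6/25 × 80000 + 3/50 × 107000 = 72500 + 35000 + 19200 + 6420 = 133120
Fund C = 8/25 × 178000 + 2/25 × 41000 + 1/2 × 19000 + 2/25 × 79000 + 1/50 × 108000 = 56960 + 3280 + 9500 + 6320 + 2160 = 78220

Fund B ($133,120)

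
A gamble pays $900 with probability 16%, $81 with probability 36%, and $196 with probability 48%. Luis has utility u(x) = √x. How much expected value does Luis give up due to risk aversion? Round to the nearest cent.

E[u] = 0.16·√900 + 0.36·√81 + 0.48·√196 = 0.16·30 + 0.36·9 + 0.48·14 = 14.76
CE = (14.76)² = 217.8576
Risk premium = EV − CE = 267.24 − 217.8576 = 49.3824

$49.38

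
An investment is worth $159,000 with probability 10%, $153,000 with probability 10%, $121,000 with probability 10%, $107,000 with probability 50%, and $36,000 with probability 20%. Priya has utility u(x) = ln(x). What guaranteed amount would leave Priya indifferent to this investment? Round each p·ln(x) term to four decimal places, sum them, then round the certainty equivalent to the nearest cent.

$93,948.31

E[u] = 0.1·ln(159000) + 0.1·ln(153000) + 0.1·ln(121000) + 0.5·ln(107000) + 0.2·ln(36000) = 1.1977 + 1.1938 + 1.1704 + 5.7903 + 2.0983 = 11.4505
CE = e^11.4505 ≈ 93948.31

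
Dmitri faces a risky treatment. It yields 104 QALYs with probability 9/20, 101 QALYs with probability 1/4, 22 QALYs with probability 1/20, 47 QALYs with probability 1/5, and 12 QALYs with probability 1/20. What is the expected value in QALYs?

EV = 9/20 × 104 + 1/4 × 101 + 1/20 × 22 + 1/5 × 47 + 1/20 × 12 = 46.8 + 25.25 + 1.1 + 9.4 + 0.6 = 83.15

83.15 QALYs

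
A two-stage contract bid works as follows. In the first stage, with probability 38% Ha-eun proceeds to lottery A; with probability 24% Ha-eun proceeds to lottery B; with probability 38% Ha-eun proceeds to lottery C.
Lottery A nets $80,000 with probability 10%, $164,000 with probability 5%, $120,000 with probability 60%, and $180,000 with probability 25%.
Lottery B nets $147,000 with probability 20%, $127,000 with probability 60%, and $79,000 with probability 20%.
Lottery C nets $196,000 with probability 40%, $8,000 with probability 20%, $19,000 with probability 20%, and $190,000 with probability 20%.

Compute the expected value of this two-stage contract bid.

EV(A) = 0.1 × 80000 + 0.05 × 164000 + 0.6 × 120000 + 0.25 × 180000 = 8000 + 8200 + 72000 + 45000 = 133200
EV(B) = 0.2 × 147000 + 0.6 × 127000 + 0.2 × 79000 = 29400 + 76200 + 15800 = 121400
EV(C) = 0.4 × 196000 + 0.2 × 8000 + 0.2 × 19000 + 0.2 × 190000 = 78400 + 1600 + 3800 + 38000 = 121800
Overall = 0.38 × 133200 + 0.24 × 121400 + 0.38 × 121800 = 50616 + 29136 + 46284 = 126036

$126,036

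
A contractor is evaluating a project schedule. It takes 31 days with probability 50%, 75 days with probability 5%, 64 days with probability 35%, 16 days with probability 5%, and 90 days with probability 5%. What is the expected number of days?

EV = 0.5 × 31 + 0.05 × 75 + 0.35 × 64 + 0.05 × 16 + 0.05 × 90 = 15.5 + 3.75 + 22.4 + 0.8 + 4.5 = 46.95

46.95 days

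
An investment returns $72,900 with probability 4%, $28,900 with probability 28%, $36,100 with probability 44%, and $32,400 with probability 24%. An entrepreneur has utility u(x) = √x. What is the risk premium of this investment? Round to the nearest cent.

$368.96

E[u] = 0.04·√72900 + 0.28·√28900 + 0.44·√36100 + 0.24·√32400 = 0.04·270 + 0.28·170 + 0.44·190 + 0.24·180 = 185.2
CE = (185.2)² = 34299.04
Risk premium = EV − CE = 34668 − 34299.04 = 368.96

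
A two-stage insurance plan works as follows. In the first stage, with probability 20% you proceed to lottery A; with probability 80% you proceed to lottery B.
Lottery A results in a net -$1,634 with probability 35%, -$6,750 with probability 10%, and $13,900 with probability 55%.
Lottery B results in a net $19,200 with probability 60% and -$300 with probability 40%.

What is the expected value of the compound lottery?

EV(A) = 0.35 × (-1634) + 0.1 × (-6750) + 0.55 × 13900 = -571.9 − 675 + 7645 = 6398.1
EV(B) = 0.6 × 19200 + 0.4 × (-300) = 11520 − 120 = 11400
Overall = 0.2 × 6398.1 + 0.8 × 11400 = 1279.62 + 9120 = 10399.62

$10,399.62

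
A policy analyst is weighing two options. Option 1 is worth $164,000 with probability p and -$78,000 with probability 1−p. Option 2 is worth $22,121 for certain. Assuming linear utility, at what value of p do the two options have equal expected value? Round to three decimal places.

p·164000 + (1−p)·(-78000) = 22121
242000p − 78000 = 22121
p = (22121 + 78000) / 242000

p = 0.414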